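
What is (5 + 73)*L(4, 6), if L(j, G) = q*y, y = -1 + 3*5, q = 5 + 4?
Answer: 9828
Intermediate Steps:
q = 9
y = 14 (y = -1 + 15 = 14)
L(j, G) = 126 (L(j, G) = 9*14 = 126)
(5 + 73)*L(4, 6) = (5 + 73)*126 = 78*126 = 9828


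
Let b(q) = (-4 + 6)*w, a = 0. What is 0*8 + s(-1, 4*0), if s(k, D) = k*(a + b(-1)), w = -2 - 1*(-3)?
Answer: -2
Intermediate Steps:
w = 1 (w = -2 + 3 = 1)
b(q) = 2 (b(q) = (-4 + 6)*1 = 2*1 = 2)
s(k, D) = 2*k (s(k, D) = k*(0 + 2) = k*2 = 2*k)
0*8 + s(-1, 4*0) = 0*8 + 2*(-1) = 0 - 2 = -2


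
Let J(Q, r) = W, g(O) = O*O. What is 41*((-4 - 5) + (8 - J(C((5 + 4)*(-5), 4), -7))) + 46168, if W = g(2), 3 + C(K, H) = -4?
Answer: 45963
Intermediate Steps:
C(K, H) = -7 (C(K, H) = -3 - 4 = -7)
g(O) = O²
W = 4 (W = 2² = 4)
J(Q, r) = 4
41*((-4 - 5) + (8 - J(C((5 + 4)*(-5), 4), -7))) + 46168 = 41*((-4 - 5) + (8 - 1*4)) + 46168 = 41*(-9 + (8 - 4)) + 46168 = 41*(-9 + 4) + 46168 = 41*(-5) + 46168 = -205 + 46168 = 45963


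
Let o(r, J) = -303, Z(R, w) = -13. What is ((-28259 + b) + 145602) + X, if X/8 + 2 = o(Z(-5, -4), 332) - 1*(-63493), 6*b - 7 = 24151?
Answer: 1880620/3 ≈ 6.2687e+5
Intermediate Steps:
b = 12079/3 (b = 7/6 + (⅙)*24151 = 7/6 + 24151/6 = 12079/3 ≈ 4026.3)
X = 505504 (X = -16 + 8*(-303 - 1*(-63493)) = -16 + 8*(-303 + 63493) = -16 + 8*63190 = -16 + 505520 = 505504)
((-28259 + b) + 145602) + X = ((-28259 + 12079/3) + 145602) + 505504 = (-72698/3 + 145602) + 505504 = 364108/3 + 505504 = 1880620/3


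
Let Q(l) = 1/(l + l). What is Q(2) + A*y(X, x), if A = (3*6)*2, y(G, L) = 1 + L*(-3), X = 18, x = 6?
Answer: -2447/4 ≈ -611.75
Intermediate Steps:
y(G, L) = 1 - 3*L
Q(l) = 1/(2*l)
A = 36 (A = 18*2 = 36)
Q(2) + A*y(X, x) = (½)/2 + 36*(1 - 3*6) = (½)*(½) + 36*(1 - 18) = ¼ + 36*(-17) = ¼ - 612 = -2447/4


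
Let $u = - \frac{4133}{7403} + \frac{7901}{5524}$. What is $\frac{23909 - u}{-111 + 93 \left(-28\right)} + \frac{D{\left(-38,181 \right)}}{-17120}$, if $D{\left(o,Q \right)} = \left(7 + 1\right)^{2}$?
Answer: $- \frac{104658642550051}{11879961436860} \approx -8.8097$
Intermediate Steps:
$u = \frac{35660411}{40894172}$ ($u = \left(-4133\right) \frac{1}{7403} + 7901 \cdot \frac{1}{5524} = - \frac{4133}{7403} + \frac{7901}{5524} = \frac{35660411}{40894172} \approx 0.87202$)
$D{\left(o,Q \right)} = 64$ ($D{\left(o,Q \right)} = 8^{2} = 64$)
$\frac{23909 - u}{-111 + 93 \left(-28\right)} + \frac{D{\left(-38,181 \right)}}{-17120} = \frac{23909 - \frac{35660411}{40894172}}{-111 + 93 \left(-28\right)} + \frac{64}{-17120} = \frac{23909 - \frac{35660411}{40894172}}{-111 - 2604} + 64 \left(- \frac{1}{17120}\right) = \frac{977703097937}{40894172 \left(-2715\right)} - \frac{2}{535} = \frac{977703097937}{40894172} \left(- \frac{1}{2715}\right) - \frac{2}{535} = - \frac{977703097937}{111027676980} - \frac{2}{535} = - \frac{104658642550051}{11879961436860}$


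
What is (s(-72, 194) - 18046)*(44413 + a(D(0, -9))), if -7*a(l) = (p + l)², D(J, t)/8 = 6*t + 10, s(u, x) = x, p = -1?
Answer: -3325506264/7 ≈ -4.7507e+8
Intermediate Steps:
D(J, t) = 80 + 48*t (D(J, t) = 8*(6*t + 10) = 8*(10 + 6*t) = 80 + 48*t)
a(l) = -(-1 + l)²/7
(s(-72, 194) - 18046)*(44413 + a(D(0, -9))) = (194 - 18046)*(44413 - (-1 + (80 + 48*(-9)))²/7) = -17852*(44413 - (-1 + (80 - 432))²/7) = -17852*(44413 - (-1 - 352)²/7) = -17852*(44413 - ⅐*(-353)²) = -17852*(44413 - ⅐*124609) = -17852*(44413 - 124609/7) = -17852*186282/7 = -3325506264/7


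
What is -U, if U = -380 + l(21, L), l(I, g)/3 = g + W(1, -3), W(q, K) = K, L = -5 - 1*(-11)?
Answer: 371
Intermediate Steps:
L = 6 (L = -5 + 11 = 6)
l(I, g) = -9 + 3*g (l(I, g) = 3*(g - 3) = 3*(-3 + g) = -9 + 3*g)
U = -371 (U = -380 + (-9 + 3*6) = -380 + (-9 + 18) = -380 + 9 = -371)
-U = -1*(-371) = 371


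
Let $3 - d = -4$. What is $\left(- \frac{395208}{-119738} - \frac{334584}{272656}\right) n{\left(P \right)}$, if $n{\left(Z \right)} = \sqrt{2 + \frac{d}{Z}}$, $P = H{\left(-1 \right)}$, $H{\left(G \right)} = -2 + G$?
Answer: $\frac{1410279447 i \sqrt{3}}{2040455258} \approx 1.1971 i$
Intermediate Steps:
$d = 7$ ($d = 3 - -4 = 3 + 4 = 7$)
$P = -3$ ($P = -2 - 1 = -3$)
$n{\left(Z \right)} = \sqrt{2 + \frac{7}{Z}}$
$\left(- \frac{395208}{-119738} - \frac{334584}{272656}\right) n{\left(P \right)} = \left(- \frac{395208}{-119738} - \frac{334584}{272656}\right) \sqrt{2 + \frac{7}{-3}} = \left(\left(-395208\right) \left(- \frac{1}{119738}\right) - \frac{41823}{34082}\right) \sqrt{2 + 7 \left(- \frac{1}{3}\right)} = \left(\frac{197604}{59869} - \frac{41823}{34082}\right) \sqrt{2 - \frac{7}{3}} = \frac{4230838341 \sqrt{- \frac{1}{3}}}{2040455258} = \frac{4230838341 \frac{i \sqrt{3}}{3}}{2040455258} = \frac{1410279447 i \sqrt{3}}{2040455258}$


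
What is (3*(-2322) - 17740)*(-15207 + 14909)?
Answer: 7362388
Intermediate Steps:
(3*(-2322) - 17740)*(-15207 + 14909) = (-6966 - 17740)*(-298) = -24706*(-298) = 7362388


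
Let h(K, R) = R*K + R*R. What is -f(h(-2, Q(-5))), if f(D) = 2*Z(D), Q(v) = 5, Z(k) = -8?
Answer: 16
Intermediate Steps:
h(K, R) = R² + K*R (h(K, R) = K*R + R² = R² + K*R)
f(D) = -16 (f(D) = 2*(-8) = -16)
-f(h(-2, Q(-5))) = -1*(-16) = 16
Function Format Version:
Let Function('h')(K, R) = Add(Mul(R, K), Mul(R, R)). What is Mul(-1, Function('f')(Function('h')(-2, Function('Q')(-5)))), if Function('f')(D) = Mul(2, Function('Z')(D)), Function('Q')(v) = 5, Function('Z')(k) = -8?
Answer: 16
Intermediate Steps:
Function('h')(K, R) = Add(Pow(R, 2), Mul(K, R)) (Function('h')(K, R) = Add(Mul(K, R), Pow(R, 2)) = Add(Pow(R, 2), Mul(K, R)))
Function('f')(D) = -16 (Function('f')(D) = Mul(2, -8) = -16)
Mul(-1, Function('f')(Function('h')(-2, Function('Q')(-5)))) = Mul(-1, -16) = 16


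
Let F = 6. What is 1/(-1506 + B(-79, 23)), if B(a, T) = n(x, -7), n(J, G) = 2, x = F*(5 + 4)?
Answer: -1/1504 ≈ -0.00066489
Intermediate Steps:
x = 54 (x = 6*(5 + 4) = 6*9 = 54)
B(a, T) = 2
1/(-1506 + B(-79, 23)) = 1/(-1506 + 2) = 1/(-1504) = -1/1504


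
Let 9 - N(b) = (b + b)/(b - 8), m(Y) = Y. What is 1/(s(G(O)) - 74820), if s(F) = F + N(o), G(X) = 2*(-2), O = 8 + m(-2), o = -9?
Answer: -17/1271873 ≈ -1.3366e-5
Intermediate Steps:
O = 6 (O = 8 - 2 = 6)
N(b) = 9 - 2*b/(-8 + b) (N(b) = 9 - (b + b)/(b - 8) = 9 - 2*b/(-8 + b))
G(X) = -4
s(F) = 135/17 + F (s(F) = F + (-72 + 7*(-9))/(-8 - 9) = F + (-72 - 63)/(-17) = F - 1/17*(-135) = F + 135/17 = 135/17 + F)
1/(s(G(O)) - 74820) = 1/((135/17 - 4) - 74820) = 1/(67/17 - 74820) = 1/(-1271873/17) = -17/1271873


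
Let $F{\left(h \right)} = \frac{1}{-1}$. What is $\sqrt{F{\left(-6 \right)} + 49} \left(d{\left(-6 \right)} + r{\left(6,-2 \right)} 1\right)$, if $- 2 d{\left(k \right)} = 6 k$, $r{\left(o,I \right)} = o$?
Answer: $96 \sqrt{3} \approx 166.28$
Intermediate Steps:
$F{\left(h \right)} = -1$
$d{\left(k \right)} = - 3 k$ ($d{\left(k \right)} = - \frac{6 k}{2} = - 3 k$)
$\sqrt{F{\left(-6 \right)} + 49} \left(d{\left(-6 \right)} + r{\left(6,-2 \right)} 1\right) = \sqrt{-1 + 49} \left(\left(-3\right) \left(-6\right) + 6 \cdot 1\right) = \sqrt{48} \left(18 + 6\right) = 4 \sqrt{3} \cdot 24 = 96 \sqrt{3}$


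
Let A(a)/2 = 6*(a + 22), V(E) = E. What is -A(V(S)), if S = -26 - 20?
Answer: 288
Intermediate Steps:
S = -46
A(a) = 264 + 12*a (A(a) = 2*(6*(a + 22)) = 2*(6*(22 + a)) = 2*(132 + 6*a) = 264 + 12*a)
-A(V(S)) = -(264 + 12*(-46)) = -(264 - 552) = -1*(-288) = 288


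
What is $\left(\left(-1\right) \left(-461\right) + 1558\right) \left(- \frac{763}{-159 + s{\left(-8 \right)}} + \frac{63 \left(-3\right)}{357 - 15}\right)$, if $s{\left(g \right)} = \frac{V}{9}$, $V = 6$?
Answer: $\frac{8183007}{950} \approx 8613.7$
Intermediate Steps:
$s{\left(g \right)} = \frac{2}{3}$ ($s{\left(g \right)} = \frac{6}{9} = 6 \cdot \frac{1}{9} = \frac{2}{3}$)
$\left(\left(-1\right) \left(-461\right) + 1558\right) \left(- \frac{763}{-159 + s{\left(-8 \right)}} + \frac{63 \left(-3\right)}{357 - 15}\right) = \left(\left(-1\right) \left(-461\right) + 1558\right) \left(- \frac{763}{-159 + \frac{2}{3}} + \frac{63 \left(-3\right)}{357 - 15}\right) = \left(461 + 1558\right) \left(- \frac{763}{- \frac{475}{3}} - \frac{189}{357 - 15}\right) = 2019 \left(\left(-763\right) \left(- \frac{3}{475}\right) - \frac{189}{342}\right) = 2019 \left(\frac{2289}{475} - \frac{21}{38}\right) = 2019 \cdot \frac{4053}{950} = \frac{8183007}{950}$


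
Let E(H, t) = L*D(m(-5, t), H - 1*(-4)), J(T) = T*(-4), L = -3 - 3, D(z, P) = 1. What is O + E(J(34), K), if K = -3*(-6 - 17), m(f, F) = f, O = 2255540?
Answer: 2255534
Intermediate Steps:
K = 69 (K = -3*(-23) = 69)
L = -6
J(T) = -4*T
E(H, t) = -6 (E(H, t) = -6*1 = -6)
O + E(J(34), K) = 2255540 - 6 = 2255534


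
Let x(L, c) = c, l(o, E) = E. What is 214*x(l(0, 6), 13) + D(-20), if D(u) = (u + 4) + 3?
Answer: 2769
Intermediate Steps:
D(u) = 7 + u (D(u) = (4 + u) + 3 = 7 + u)
214*x(l(0, 6), 13) + D(-20) = 214*13 + (7 - 20) = 2782 - 13 = 2769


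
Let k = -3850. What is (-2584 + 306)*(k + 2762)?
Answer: 2478464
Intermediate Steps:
(-2584 + 306)*(k + 2762) = (-2584 + 306)*(-3850 + 2762) = -2278*(-1088) = 2478464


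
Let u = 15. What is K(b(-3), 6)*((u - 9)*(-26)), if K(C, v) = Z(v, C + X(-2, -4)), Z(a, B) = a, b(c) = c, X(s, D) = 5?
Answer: -936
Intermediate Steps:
K(C, v) = v
K(b(-3), 6)*((u - 9)*(-26)) = 6*((15 - 9)*(-26)) = 6*(6*(-26)) = 6*(-156) = -936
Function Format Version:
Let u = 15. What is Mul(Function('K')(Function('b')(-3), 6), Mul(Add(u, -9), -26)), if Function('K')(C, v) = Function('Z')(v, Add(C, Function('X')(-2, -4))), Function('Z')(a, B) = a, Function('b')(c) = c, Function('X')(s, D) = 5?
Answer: -936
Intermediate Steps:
Function('K')(C, v) = v
Mul(Function('K')(Function('b')(-3), 6), Mul(Add(u, -9), -26)) = Mul(6, Mul(Add(15, -9), -26)) = Mul(6, Mul(6, -26)) = Mul(6, -156) = -936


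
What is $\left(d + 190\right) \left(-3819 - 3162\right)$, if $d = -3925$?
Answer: $26074035$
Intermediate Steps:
$\left(d + 190\right) \left(-3819 - 3162\right) = \left(-3925 + 190\right) \left(-3819 - 3162\right) = \left(-3735\right) \left(-6981\right) = 26074035$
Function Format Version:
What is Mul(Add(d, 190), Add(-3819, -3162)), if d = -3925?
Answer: 26074035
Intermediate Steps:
Mul(Add(d, 190), Add(-3819, -3162)) = Mul(Add(-3925, 190), Add(-3819, -3162)) = Mul(-3735, -6981) = 26074035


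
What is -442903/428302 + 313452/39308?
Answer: 29210621845/4208923754 ≈ 6.9402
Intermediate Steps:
-442903/428302 + 313452/39308 = -442903*1/428302 + 313452*(1/39308) = -442903/428302 + 78363/9827 = 29210621845/4208923754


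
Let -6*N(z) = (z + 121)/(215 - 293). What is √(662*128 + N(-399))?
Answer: √515530210/78 ≈ 291.09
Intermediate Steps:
N(z) = 121/468 + z/468 (N(z) = -(z + 121)/(6*(215 - 293)) = -(121 + z)/(6*(-78)) = -(121 + z)*(-1)/(6*78) = -(-121/78 - z/78)/6 = 121/468 + z/468)
√(662*128 + N(-399)) = √(662*128 + (121/468 + (1/468)*(-399))) = √(84736 + (121/468 - 133/156)) = √(84736 - 139/234) = √(19828085/234) = √515530210/78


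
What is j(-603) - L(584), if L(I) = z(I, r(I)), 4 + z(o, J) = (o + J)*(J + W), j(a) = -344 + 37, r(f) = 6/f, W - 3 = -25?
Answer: 1069144559/85264 ≈ 12539.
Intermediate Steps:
W = -22 (W = 3 - 25 = -22)
j(a) = -307
z(o, J) = -4 + (-22 + J)*(J + o) (z(o, J) = -4 + (o + J)*(J - 22) = -4 + (J + o)*(-22 + J) = -4 + (-22 + J)*(J + o))
L(I) = 2 - 132/I - 22*I + 36/I² (L(I) = -4 + (6/I)² - 132/I - 22*I + (6/I)*I = -4 + 36/I² - 132/I - 22*I + 6 = 2 - 132/I - 22*I + 36/I²)
j(-603) - L(584) = -307 - (2 - 132/584 - 22*584 + 36/584²) = -307 - (2 - 132*1/584 - 12848 + 36*(1/341056)) = -307 - (2 - 33/146 - 12848 + 9/85264) = -307 - 1*(-1095320607/85264) = -307 + 1095320607/85264 = 1069144559/85264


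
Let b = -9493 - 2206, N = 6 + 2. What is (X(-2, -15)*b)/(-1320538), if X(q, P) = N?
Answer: 46796/660269 ≈ 0.070874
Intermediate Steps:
N = 8
b = -11699
X(q, P) = 8
(X(-2, -15)*b)/(-1320538) = (8*(-11699))/(-1320538) = -93592*(-1/1320538) = 46796/660269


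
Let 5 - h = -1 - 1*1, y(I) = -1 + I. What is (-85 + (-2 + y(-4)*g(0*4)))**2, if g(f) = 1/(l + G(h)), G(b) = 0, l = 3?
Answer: 70756/9 ≈ 7861.8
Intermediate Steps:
h = 7 (h = 5 - (-1 - 1*1) = 5 - (-1 - 1) = 5 - 1*(-2) = 5 + 2 = 7)
g(f) = 1/3 (g(f) = 1/(3 + 0) = 1/3)
(-85 + (-2 + y(-4)*g(0*4)))**2 = (-85 + (-2 + (-1 - 4)*(1/3)))**2 = (-85 + (-2 - 5*1/3))**2 = (-85 + (-2 - 5/3))**2 = (-85 - 11/3)**2 = (-266/3)**2 = 70756/9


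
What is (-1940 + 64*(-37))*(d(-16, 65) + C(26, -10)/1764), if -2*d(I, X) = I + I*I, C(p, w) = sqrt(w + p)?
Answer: 75991684/147 ≈ 5.1695e+5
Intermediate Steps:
C(p, w) = sqrt(p + w)
d(I, X) = -I/2 - I**2/2 (d(I, X) = -(I + I*I)/2 = -(I + I**2)/2 = -I/2 - I**2/2)
(-1940 + 64*(-37))*(d(-16, 65) + C(26, -10)/1764) = (-1940 + 64*(-37))*(-1/2*(-16)*(1 - 16) + sqrt(26 - 10)/1764) = (-1940 - 2368)*(-1/2*(-16)*(-15) + sqrt(16)*(1/1764)) = -4308*(-120 + 4*(1/1764)) = -4308*(-120 + 1/441) = -4308*(-52919/441) = 75991684/147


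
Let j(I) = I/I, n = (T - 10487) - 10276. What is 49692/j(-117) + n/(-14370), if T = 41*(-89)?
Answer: 357049226/7185 ≈ 49694.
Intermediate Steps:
T = -3649
n = -24412 (n = (-3649 - 10487) - 10276 = -14136 - 10276 = -24412)
j(I) = 1
49692/j(-117) + n/(-14370) = 49692/1 - 24412/(-14370) = 49692*1 - 24412*(-1/14370) = 49692 + 12206/7185 = 357049226/7185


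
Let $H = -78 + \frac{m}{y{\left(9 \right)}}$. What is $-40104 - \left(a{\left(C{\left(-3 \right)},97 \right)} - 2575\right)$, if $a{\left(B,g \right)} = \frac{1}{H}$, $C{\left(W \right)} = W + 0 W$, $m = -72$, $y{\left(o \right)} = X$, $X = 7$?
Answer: $- \frac{23192915}{618} \approx -37529.0$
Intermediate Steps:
$y{\left(o \right)} = 7$
$C{\left(W \right)} = W$ ($C{\left(W \right)} = W + 0 = W$)
$H = - \frac{618}{7}$ ($H = -78 - \frac{72}{7} = - \frac{618}{7} \approx -88.286$)
$a{\left(B,g \right)} = - \frac{7}{618}$ ($a{\left(B,g \right)} = \frac{1}{- \frac{618}{7}} = - \frac{7}{618}$)
$-40104 - \left(a{\left(C{\left(-3 \right)},97 \right)} - 2575\right) = -40104 - \left(- \frac{7}{618} - 2575\right) = -40104 - - \frac{1591357}{618} = -40104 + \frac{1591357}{618} = - \frac{23192915}{618}$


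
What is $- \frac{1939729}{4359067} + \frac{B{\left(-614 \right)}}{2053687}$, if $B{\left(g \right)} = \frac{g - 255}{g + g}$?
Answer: $- \frac{4891852383421421}{10993251534475612} \approx -0.44499$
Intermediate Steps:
$B{\left(g \right)} = \frac{-255 + g}{2 g}$
$- \frac{1939729}{4359067} + \frac{B{\left(-614 \right)}}{2053687} = - \frac{1939729}{4359067} + \frac{\frac{1}{2} \frac{1}{-614} \left(-255 - 614\right)}{2053687} = \left(-1939729\right) \frac{1}{4359067} + \frac{1}{2} \left(- \frac{1}{614}\right) \left(-869\right) \frac{1}{2053687} = - \frac{1939729}{4359067} + \frac{869}{1228} \cdot \frac{1}{2053687} = - \frac{1939729}{4359067} + \frac{869}{2521927636} = - \frac{4891852383421421}{10993251534475612}$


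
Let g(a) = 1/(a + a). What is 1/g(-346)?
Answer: -692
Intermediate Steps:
g(a) = 1/(2*a)
1/g(-346) = 1/((1/2)/(-346)) = 1/((1/2)*(-1/346)) = 1/(-1/692) = -692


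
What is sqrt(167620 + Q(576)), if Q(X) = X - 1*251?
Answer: sqrt(167945) ≈ 409.81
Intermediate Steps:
Q(X) = -251 + X (Q(X) = X - 251 = -251 + X)
sqrt(167620 + Q(576)) = sqrt(167620 + (-251 + 576)) = sqrt(167620 + 325) = sqrt(167945)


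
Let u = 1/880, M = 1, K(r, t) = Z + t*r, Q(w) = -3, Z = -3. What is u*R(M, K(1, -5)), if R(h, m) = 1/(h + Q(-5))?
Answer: -1/1760 ≈ -0.00056818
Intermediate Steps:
K(r, t) = -3 + r*t (K(r, t) = -3 + t*r = -3 + r*t)
u = 1/880 ≈ 0.0011364
R(h, m) = 1/(-3 + h) (R(h, m) = 1/(h - 3) = 1/(-3 + h))
u*R(M, K(1, -5)) = 1/(880*(-3 + 1)) = (1/880)/(-2) = (1/880)*(-½) = -1/1760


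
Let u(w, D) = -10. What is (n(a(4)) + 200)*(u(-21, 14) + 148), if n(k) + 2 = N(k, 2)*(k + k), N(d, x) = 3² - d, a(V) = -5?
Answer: 8004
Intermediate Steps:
N(d, x) = 9 - d
n(k) = -2 + 2*k*(9 - k) (n(k) = -2 + (9 - k)*(k + k) = -2 + (9 - k)*(2*k) = -2 + 2*k*(9 - k))
(n(a(4)) + 200)*(u(-21, 14) + 148) = ((-2 - 2*(-5)*(-9 - 5)) + 200)*(-10 + 148) = ((-2 - 2*(-5)*(-14)) + 200)*138 = ((-2 - 140) + 200)*138 = (-142 + 200)*138 = 58*138 = 8004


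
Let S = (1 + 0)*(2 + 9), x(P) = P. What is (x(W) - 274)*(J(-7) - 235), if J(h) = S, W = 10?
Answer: 59136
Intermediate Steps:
S = 11 (S = 1*11 = 11)
J(h) = 11
(x(W) - 274)*(J(-7) - 235) = (10 - 274)*(11 - 235) = -264*(-224) = 59136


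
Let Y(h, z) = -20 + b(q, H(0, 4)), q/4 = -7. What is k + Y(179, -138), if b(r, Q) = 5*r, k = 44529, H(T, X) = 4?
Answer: 44369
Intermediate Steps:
q = -28 (q = 4*(-7) = -28)
Y(h, z) = -160 (Y(h, z) = -20 + 5*(-28) = -20 - 140 = -160)
k + Y(179, -138) = 44529 - 160 = 44369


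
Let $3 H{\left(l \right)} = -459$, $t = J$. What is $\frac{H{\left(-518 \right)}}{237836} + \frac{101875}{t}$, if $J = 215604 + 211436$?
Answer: $\frac{1208210269}{5078274272} \approx 0.23792$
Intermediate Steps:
$J = 427040$
$t = 427040$
$H{\left(l \right)} = -153$ ($H{\left(l \right)} = \frac{1}{3} \left(-459\right) = -153$)
$\frac{H{\left(-518 \right)}}{237836} + \frac{101875}{t} = - \frac{153}{237836} + \frac{101875}{427040} = \left(-153\right) \frac{1}{237836} + 101875 \cdot \frac{1}{427040} = - \frac{153}{237836} + \frac{20375}{85408} = \frac{1208210269}{5078274272}$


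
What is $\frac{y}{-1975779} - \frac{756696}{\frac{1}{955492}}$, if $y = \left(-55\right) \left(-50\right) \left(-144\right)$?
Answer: $- \frac{158724639413987392}{219531} \approx -7.2302 \cdot 10^{11}$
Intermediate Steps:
$y = -396000$ ($y = 2750 \left(-144\right) = -396000$)
$\frac{y}{-1975779} - \frac{756696}{\frac{1}{955492}} = - \frac{396000}{-1975779} - \frac{756696}{\frac{1}{955492}} = \left(-396000\right) \left(- \frac{1}{1975779}\right) - 756696 \frac{1}{\frac{1}{955492}} = \frac{44000}{219531} - 723016974432 = - \frac{158724639413987392}{219531}$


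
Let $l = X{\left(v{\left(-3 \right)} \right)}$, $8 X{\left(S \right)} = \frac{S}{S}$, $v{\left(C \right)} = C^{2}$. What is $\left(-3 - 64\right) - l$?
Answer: $- \frac{537}{8} \approx -67.125$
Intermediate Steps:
$X{\left(S \right)} = \frac{1}{8}$ ($X{\left(S \right)} = \frac{S \frac{1}{S}}{8} = \frac{1}{8} \cdot 1 = \frac{1}{8}$)
$l = \frac{1}{8} \approx 0.125$
$\left(-3 - 64\right) - l = \left(-3 - 64\right) - \frac{1}{8} = -67 - \frac{1}{8} = - \frac{537}{8}$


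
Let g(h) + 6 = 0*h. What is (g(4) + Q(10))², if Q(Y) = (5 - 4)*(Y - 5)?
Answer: 1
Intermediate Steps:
g(h) = -6 (g(h) = -6 + 0*h = -6 + 0 = -6)
Q(Y) = -5 + Y (Q(Y) = 1*(-5 + Y) = -5 + Y)
(g(4) + Q(10))² = (-6 + (-5 + 10))² = (-6 + 5)² = (-1)² = 1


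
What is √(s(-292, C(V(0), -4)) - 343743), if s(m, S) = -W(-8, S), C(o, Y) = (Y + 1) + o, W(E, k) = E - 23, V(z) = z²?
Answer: 4*I*√21482 ≈ 586.27*I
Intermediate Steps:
W(E, k) = -23 + E
C(o, Y) = 1 + Y + o (C(o, Y) = (1 + Y) + o = 1 + Y + o)
s(m, S) = 31 (s(m, S) = -(-23 - 8) = -1*(-31) = 31)
√(s(-292, C(V(0), -4)) - 343743) = √(31 - 343743) = √(-343712) = 4*I*√21482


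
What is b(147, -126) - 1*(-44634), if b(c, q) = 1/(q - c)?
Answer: 12185081/273 ≈ 44634.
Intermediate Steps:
b(147, -126) - 1*(-44634) = 1/(-126 - 1*147) - 1*(-44634) = 1/(-126 - 147) + 44634 = 1/(-273) + 44634 = -1/273 + 44634 = 12185081/273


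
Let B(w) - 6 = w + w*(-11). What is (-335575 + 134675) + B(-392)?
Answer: -196974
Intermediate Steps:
B(w) = 6 - 10*w (B(w) = 6 + (w + w*(-11)) = 6 + (w - 11*w) = 6 - 10*w)
(-335575 + 134675) + B(-392) = (-335575 + 134675) + (6 - 10*(-392)) = -200900 + (6 + 3920) = -200900 + 3926 = -196974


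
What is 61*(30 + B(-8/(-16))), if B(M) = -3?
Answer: 1647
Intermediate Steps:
61*(30 + B(-8/(-16))) = 61*(30 - 3) = 61*27 = 1647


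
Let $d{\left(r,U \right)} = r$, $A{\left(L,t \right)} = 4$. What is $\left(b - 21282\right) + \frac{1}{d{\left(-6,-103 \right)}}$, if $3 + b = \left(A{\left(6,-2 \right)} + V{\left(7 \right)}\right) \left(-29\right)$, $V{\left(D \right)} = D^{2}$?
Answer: $- \frac{136933}{6} \approx -22822.0$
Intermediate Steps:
$b = -1540$ ($b = -3 + \left(4 + 7^{2}\right) \left(-29\right) = -3 + \left(4 + 49\right) \left(-29\right) = -3 + 53 \left(-29\right) = -3 - 1537 = -1540$)
$\left(b - 21282\right) + \frac{1}{d{\left(-6,-103 \right)}} = \left(-1540 - 21282\right) + \frac{1}{-6} = -22822 - \frac{1}{6} = - \frac{136933}{6}$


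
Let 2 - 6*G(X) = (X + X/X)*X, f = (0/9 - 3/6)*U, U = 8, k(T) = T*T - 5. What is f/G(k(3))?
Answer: 4/3 ≈ 1.3333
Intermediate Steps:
k(T) = -5 + T² (k(T) = T² - 5 = -5 + T²)
f = -4 (f = (0/9 - 3/6)*8 = (0*(⅑) - 3*⅙)*8 = (0 - ½)*8 = -½*8 = -4)
G(X) = ⅓ - X*(1 + X)/6 (G(X) = ⅓ - (X + X/X)*X/6 = ⅓ - (X + 1)*X/6 = ⅓ - (1 + X)*X/6 = ⅓ - X*(1 + X)/6)
f/G(k(3)) = -4/(⅓ - (-5 + 3²)/6 - (-5 + 3²)²/6) = -4/(⅓ - (-5 + 9)/6 - (-5 + 9)²/6) = -4/(⅓ - ⅙*4 - ⅙*4²) = -4/(⅓ - ⅔ - ⅙*16) = -4/(⅓ - ⅔ - 8/3) = -4/(-3) = -4*(-⅓) = 4/3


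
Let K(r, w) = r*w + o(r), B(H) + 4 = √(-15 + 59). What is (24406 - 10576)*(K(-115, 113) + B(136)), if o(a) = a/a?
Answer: -179762340 + 27660*√11 ≈ -1.7967e+8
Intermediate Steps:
B(H) = -4 + 2*√11 (B(H) = -4 + √(-15 + 59) = -4 + √44 = -4 + 2*√11)
o(a) = 1
K(r, w) = 1 + r*w (K(r, w) = r*w + 1 = 1 + r*w)
(24406 - 10576)*(K(-115, 113) + B(136)) = (24406 - 10576)*((1 - 115*113) + (-4 + 2*√11)) = 13830*((1 - 12995) + (-4 + 2*√11)) = 13830*(-12994 + (-4 + 2*√11)) = 13830*(-12998 + 2*√11) = -179762340 + 27660*√11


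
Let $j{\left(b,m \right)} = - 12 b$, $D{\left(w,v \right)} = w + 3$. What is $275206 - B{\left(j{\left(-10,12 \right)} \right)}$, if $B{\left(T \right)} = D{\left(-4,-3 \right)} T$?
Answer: $275326$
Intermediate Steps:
$D{\left(w,v \right)} = 3 + w$
$B{\left(T \right)} = - T$ ($B{\left(T \right)} = \left(3 - 4\right) T = - T$)
$275206 - B{\left(j{\left(-10,12 \right)} \right)} = 275206 - - \left(-12\right) \left(-10\right) = 275206 - \left(-1\right) 120 = 275206 - -120 = 275206 + 120 = 275326$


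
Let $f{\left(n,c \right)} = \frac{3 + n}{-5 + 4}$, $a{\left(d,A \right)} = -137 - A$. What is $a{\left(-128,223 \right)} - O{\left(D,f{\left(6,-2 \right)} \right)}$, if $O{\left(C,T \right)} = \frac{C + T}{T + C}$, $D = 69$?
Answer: $-361$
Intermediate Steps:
$f{\left(n,c \right)} = -3 - n$ ($f{\left(n,c \right)} = \frac{3 + n}{-1} = \left(3 + n\right) \left(-1\right) = -3 - n$)
$O{\left(C,T \right)} = 1$ ($O{\left(C,T \right)} = \frac{C + T}{C + T} = 1$)
$a{\left(-128,223 \right)} - O{\left(D,f{\left(6,-2 \right)} \right)} = \left(-137 - 223\right) - 1 = -360 - 1 = -361$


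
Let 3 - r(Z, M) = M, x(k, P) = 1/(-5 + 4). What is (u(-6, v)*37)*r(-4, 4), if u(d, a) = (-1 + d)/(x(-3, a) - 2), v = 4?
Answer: -259/3 ≈ -86.333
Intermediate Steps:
x(k, P) = -1 (x(k, P) = 1/(-1) = -1)
r(Z, M) = 3 - M
u(d, a) = ⅓ - d/3 (u(d, a) = (-1 + d)/(-1 - 2) = (-1 + d)/(-3) = (-1 + d)*(-⅓) = ⅓ - d/3)
(u(-6, v)*37)*r(-4, 4) = ((⅓ - ⅓*(-6))*37)*(3 - 1*4) = ((⅓ + 2)*37)*(3 - 4) = ((7/3)*37)*(-1) = (259/3)*(-1) = -259/3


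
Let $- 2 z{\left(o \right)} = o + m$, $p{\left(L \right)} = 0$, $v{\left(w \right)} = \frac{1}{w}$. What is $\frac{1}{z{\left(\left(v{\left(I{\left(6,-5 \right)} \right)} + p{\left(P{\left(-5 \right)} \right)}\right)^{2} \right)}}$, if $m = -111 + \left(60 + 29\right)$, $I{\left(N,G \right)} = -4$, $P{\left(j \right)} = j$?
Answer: $\frac{32}{351} \approx 0.091168$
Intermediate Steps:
$m = -22$ ($m = -111 + 89 = -22$)
$z{\left(o \right)} = 11 - \frac{o}{2}$ ($z{\left(o \right)} = - \frac{o - 22}{2} = - \frac{-22 + o}{2} = 11 - \frac{o}{2}$)
$\frac{1}{z{\left(\left(v{\left(I{\left(6,-5 \right)} \right)} + p{\left(P{\left(-5 \right)} \right)}\right)^{2} \right)}} = \frac{1}{11 - \frac{\left(\frac{1}{-4} + 0\right)^{2}}{2}} = \frac{1}{11 - \frac{\left(- \frac{1}{4} + 0\right)^{2}}{2}} = \frac{1}{11 - \frac{\left(- \frac{1}{4}\right)^{2}}{2}} = \frac{1}{11 - \frac{1}{32}} = \frac{1}{\frac{351}{32}} = \frac{32}{351}$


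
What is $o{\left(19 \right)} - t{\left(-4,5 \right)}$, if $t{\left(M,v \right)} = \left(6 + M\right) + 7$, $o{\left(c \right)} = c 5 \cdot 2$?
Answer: $181$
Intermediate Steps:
$o{\left(c \right)} = 10 c$ ($o{\left(c \right)} = 5 c 2 = 10 c$)
$t{\left(M,v \right)} = 13 + M$
$o{\left(19 \right)} - t{\left(-4,5 \right)} = 10 \cdot 19 - \left(13 - 4\right) = 190 - 9 = 181$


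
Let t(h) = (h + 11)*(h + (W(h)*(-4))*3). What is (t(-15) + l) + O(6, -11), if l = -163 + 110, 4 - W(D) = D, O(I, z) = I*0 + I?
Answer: 925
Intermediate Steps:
O(I, z) = I (O(I, z) = 0 + I = I)
W(D) = 4 - D
l = -53
t(h) = (-48 + 13*h)*(11 + h) (t(h) = (h + 11)*(h + ((4 - h)*(-4))*3) = (11 + h)*(h + (-16 + 4*h)*3) = (11 + h)*(h + (-48 + 12*h)) = (11 + h)*(-48 + 13*h) = (-48 + 13*h)*(11 + h))
(t(-15) + l) + O(6, -11) = ((-528 + 13*(-15)**2 + 95*(-15)) - 53) + 6 = ((-528 + 13*225 - 1425) - 53) + 6 = ((-528 + 2925 - 1425) - 53) + 6 = (972 - 53) + 6 = 919 + 6 = 925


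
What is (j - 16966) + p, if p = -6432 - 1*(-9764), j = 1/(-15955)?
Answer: -217530471/15955 ≈ -13634.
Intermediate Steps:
j = -1/15955 ≈ -6.2676e-5
p = 3332 (p = -6432 + 9764 = 3332)
(j - 16966) + p = (-1/15955 - 16966) + 3332 = -270692531/15955 + 3332 = -217530471/15955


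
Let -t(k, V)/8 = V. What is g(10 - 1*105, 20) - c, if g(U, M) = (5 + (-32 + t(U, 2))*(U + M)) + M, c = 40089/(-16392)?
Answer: 19820363/5464 ≈ 3627.4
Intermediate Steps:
c = -13363/5464 (c = 40089*(-1/16392) = -13363/5464 ≈ -2.4456)
t(k, V) = -8*V
g(U, M) = 5 - 48*U - 47*M (g(U, M) = (5 + (-32 - 8*2)*(U + M)) + M = (5 + (-32 - 16)*(M + U)) + M = (5 - 48*(M + U)) + M = (5 + (-48*M - 48*U)) + M = (5 - 48*M - 48*U) + M = 5 - 48*U - 47*M)
g(10 - 1*105, 20) - c = (5 - 48*(10 - 1*105) - 47*20) - 1*(-13363/5464) = (5 - 48*(10 - 105) - 940) + 13363/5464 = (5 - 48*(-95) - 940) + 13363/5464 = (5 + 4560 - 940) + 13363/5464 = 3625 + 13363/5464 = 19820363/5464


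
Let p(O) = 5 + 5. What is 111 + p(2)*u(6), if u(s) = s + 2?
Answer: 191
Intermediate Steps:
p(O) = 10
u(s) = 2 + s
111 + p(2)*u(6) = 111 + 10*(2 + 6) = 111 + 10*8 = 111 + 80 = 191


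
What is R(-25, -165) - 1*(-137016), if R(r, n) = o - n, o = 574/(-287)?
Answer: 137179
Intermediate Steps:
o = -2 (o = 574*(-1/287) = -2)
R(r, n) = -2 - n
R(-25, -165) - 1*(-137016) = (-2 - 1*(-165)) - 1*(-137016) = (-2 + 165) + 137016 = 163 + 137016 = 137179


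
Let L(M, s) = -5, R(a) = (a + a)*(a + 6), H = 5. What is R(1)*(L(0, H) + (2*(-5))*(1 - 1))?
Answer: -70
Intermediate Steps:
R(a) = 2*a*(6 + a) (R(a) = (2*a)*(6 + a) = 2*a*(6 + a))
R(1)*(L(0, H) + (2*(-5))*(1 - 1)) = (2*1*(6 + 1))*(-5 + (2*(-5))*(1 - 1)) = (2*1*7)*(-5 - 10*0) = 14*(-5 + 0) = 14*(-5) = -70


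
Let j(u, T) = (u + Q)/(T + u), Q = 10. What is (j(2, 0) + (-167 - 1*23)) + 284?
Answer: 100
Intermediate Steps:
j(u, T) = (10 + u)/(T + u) (j(u, T) = (u + 10)/(T + u) = (10 + u)/(T + u))
(j(2, 0) + (-167 - 1*23)) + 284 = ((10 + 2)/(0 + 2) + (-167 - 1*23)) + 284 = (12/2 + (-167 - 23)) + 284 = ((1/2)*12 - 190) + 284 = (6 - 190) + 284 = -184 + 284 = 100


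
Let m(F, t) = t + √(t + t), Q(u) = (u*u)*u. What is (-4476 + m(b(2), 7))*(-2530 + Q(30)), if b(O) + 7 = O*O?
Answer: -109356430 + 24470*√14 ≈ -1.0926e+8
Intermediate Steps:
b(O) = -7 + O² (b(O) = -7 + O*O = -7 + O²)
Q(u) = u³ (Q(u) = u²*u = u³)
m(F, t) = t + √2*√t (m(F, t) = t + √(2*t) = t + √2*√t)
(-4476 + m(b(2), 7))*(-2530 + Q(30)) = (-4476 + (7 + √2*√7))*(-2530 + 30³) = (-4476 + (7 + √14))*(-2530 + 27000) = (-4469 + √14)*24470 = -109356430 + 24470*√14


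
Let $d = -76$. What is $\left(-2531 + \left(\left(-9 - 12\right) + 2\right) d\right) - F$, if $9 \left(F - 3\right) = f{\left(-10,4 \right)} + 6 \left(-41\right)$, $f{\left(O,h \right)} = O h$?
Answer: $- \frac{9524}{9} \approx -1058.2$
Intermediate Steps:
$F = - \frac{259}{9}$ ($F = 3 + \frac{\left(-10\right) 4 + 6 \left(-41\right)}{9} = 3 + \frac{-40 - 246}{9} = 3 + \frac{1}{9} \left(-286\right) = 3 - \frac{286}{9} = - \frac{259}{9} \approx -28.778$)
$\left(-2531 + \left(\left(-9 - 12\right) + 2\right) d\right) - F = \left(-2531 + \left(\left(-9 - 12\right) + 2\right) \left(-76\right)\right) - - \frac{259}{9} = \left(-2531 + \left(\left(-9 - 12\right) + 2\right) \left(-76\right)\right) + \frac{259}{9} = \left(-2531 + \left(-21 + 2\right) \left(-76\right)\right) + \frac{259}{9} = \left(-2531 - -1444\right) + \frac{259}{9} = \left(-2531 + 1444\right) + \frac{259}{9} = -1087 + \frac{259}{9} = - \frac{9524}{9}$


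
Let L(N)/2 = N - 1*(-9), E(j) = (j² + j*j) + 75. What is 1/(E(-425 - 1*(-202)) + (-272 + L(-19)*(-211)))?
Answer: 1/103481 ≈ 9.6636e-6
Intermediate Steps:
E(j) = 75 + 2*j² (E(j) = (j² + j²) + 75 = 2*j² + 75 = 75 + 2*j²)
L(N) = 18 + 2*N (L(N) = 2*(N - 1*(-9)) = 2*(N + 9) = 2*(9 + N) = 18 + 2*N)
1/(E(-425 - 1*(-202)) + (-272 + L(-19)*(-211))) = 1/((75 + 2*(-425 - 1*(-202))²) + (-272 + (18 + 2*(-19))*(-211))) = 1/((75 + 2*(-425 + 202)²) + (-272 + (18 - 38)*(-211))) = 1/((75 + 2*(-223)²) + (-272 - 20*(-211))) = 1/((75 + 2*49729) + (-272 + 4220)) = 1/((75 + 99458) + 3948) = 1/(99533 + 3948) = 1/103481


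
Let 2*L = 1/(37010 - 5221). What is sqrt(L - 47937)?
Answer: I*sqrt(193769123757130)/63578 ≈ 218.95*I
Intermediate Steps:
L = 1/63578 (L = 1/(2*(37010 - 5221)) = (1/2)/31789 = (1/2)*(1/31789) = 1/63578 ≈ 1.5729e-5)
sqrt(L - 47937) = sqrt(1/63578 - 47937) = sqrt(-3047738585/63578) = I*sqrt(193769123757130)/63578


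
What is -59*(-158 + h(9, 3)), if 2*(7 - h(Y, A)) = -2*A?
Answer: 8732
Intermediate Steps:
h(Y, A) = 7 + A (h(Y, A) = 7 - (-1)*A = 7 + A)
-59*(-158 + h(9, 3)) = -59*(-158 + (7 + 3)) = -59*(-158 + 10) = -59*(-148) = 8732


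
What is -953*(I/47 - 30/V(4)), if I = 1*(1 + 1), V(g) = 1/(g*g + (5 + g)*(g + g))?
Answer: 118246334/47 ≈ 2.5159e+6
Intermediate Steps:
V(g) = 1/(g² + 2*g*(5 + g)) (V(g) = 1/(g² + (5 + g)*(2*g)) = 1/(g² + 2*g*(5 + g)))
I = 2 (I = 1*2 = 2)
-953*(I/47 - 30/V(4)) = -953*(2/47 - 30/(1/(4*(10 + 3*4)))) = -953*(2*(1/47) - 30/(1/(4*(10 + 12)))) = -953*(2/47 - 30/((¼)/22)) = -953*(2/47 - 30/((¼)*(1/22))) = -953*(2/47 - 30/1/88) = -953*(2/47 - 30*88) = -953*(2/47 - 2640) = -953*(-124078/47) = 118246334/47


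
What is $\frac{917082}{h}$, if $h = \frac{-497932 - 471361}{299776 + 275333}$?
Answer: $- \frac{527422111938}{969293} \approx -5.4413 \cdot 10^{5}$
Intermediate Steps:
$h = - \frac{969293}{575109} \approx -1.6854$
$\frac{917082}{h} = \frac{917082}{- \frac{969293}{575109}} = 917082 \left(- \frac{575109}{969293}\right) = - \frac{527422111938}{969293}$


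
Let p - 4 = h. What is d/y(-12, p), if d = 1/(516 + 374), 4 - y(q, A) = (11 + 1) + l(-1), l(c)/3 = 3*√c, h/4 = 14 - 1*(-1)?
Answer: -4/64525 + 9*I/129050 ≈ -6.1992e-5 + 6.974e-5*I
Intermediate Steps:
h = 60 (h = 4*(14 - 1*(-1)) = 4*(14 + 1) = 4*15 = 60)
p = 64 (p = 4 + 60 = 64)
l(c) = 9*√c (l(c) = 3*(3*√c) = 9*√c)
y(q, A) = -8 - 9*I (y(q, A) = 4 - ((11 + 1) + 9*√(-1)) = 4 - (12 + 9*I) = 4 + (-12 - 9*I) = -8 - 9*I)
d = 1/890 ≈ 0.0011236
d/y(-12, p) = 1/(890*(-8 - 9*I)) = ((-8 + 9*I)/145)/890 = (-8 + 9*I)/129050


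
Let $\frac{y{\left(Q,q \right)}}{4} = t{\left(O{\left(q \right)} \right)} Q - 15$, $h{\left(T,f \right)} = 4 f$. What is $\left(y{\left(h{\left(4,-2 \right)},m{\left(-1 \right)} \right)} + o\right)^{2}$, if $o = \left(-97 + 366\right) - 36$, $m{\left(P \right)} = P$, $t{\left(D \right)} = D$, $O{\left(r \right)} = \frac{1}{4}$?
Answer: $27225$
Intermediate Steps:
$O{\left(r \right)} = \frac{1}{4}$
$y{\left(Q,q \right)} = -60 + Q$ ($y{\left(Q,q \right)} = 4 \left(\frac{Q}{4} - 15\right) = 4 \left(-15 + \frac{Q}{4}\right) = -60 + Q$)
$o = 233$ ($o = 269 - 36 = 233$)
$\left(y{\left(h{\left(4,-2 \right)},m{\left(-1 \right)} \right)} + o\right)^{2} = \left(\left(-60 + 4 \left(-2\right)\right) + 233\right)^{2} = \left(\left(-60 - 8\right) + 233\right)^{2} = \left(-68 + 233\right)^{2} = 165^{2} = 27225$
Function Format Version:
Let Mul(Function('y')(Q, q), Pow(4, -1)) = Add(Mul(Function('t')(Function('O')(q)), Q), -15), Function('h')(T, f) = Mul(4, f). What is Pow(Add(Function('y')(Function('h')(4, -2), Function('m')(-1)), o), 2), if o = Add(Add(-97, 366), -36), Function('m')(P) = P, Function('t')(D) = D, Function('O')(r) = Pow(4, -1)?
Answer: 27225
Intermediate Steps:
Function('O')(r) = Rational(1, 4)
Function('y')(Q, q) = Add(-60, Q) (Function('y')(Q, q) = Mul(4, Add(Mul(Rational(1, 4), Q), -15)) = Mul(4, Add(-15, Mul(Rational(1, 4), Q))) = Add(-60, Q))
o = 233 (o = Add(269, -36) = 233)
Pow(Add(Function('y')(Function('h')(4, -2), Function('m')(-1)), o), 2) = Pow(Add(Add(-60, Mul(4, -2)), 233), 2) = Pow(Add(Add(-60, -8), 233), 2) = Pow(Add(-68, 233), 2) = Pow(165, 2) = 27225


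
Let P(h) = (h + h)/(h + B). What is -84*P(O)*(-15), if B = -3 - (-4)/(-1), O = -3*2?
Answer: 15120/13 ≈ 1163.1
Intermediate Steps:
O = -6
B = -7 (B = -3 - (-4)*(-1) = -3 - 1*4 = -3 - 4 = -7)
P(h) = 2*h/(-7 + h) (P(h) = (h + h)/(h - 7) = (2*h)/(-7 + h) = 2*h/(-7 + h))
-84*P(O)*(-15) = -168*(-6)/(-7 - 6)*(-15) = -168*(-6)/(-13)*(-15) = -168*(-6)*(-1)/13*(-15) = -84*12/13*(-15) = -1008/13*(-15) = 15120/13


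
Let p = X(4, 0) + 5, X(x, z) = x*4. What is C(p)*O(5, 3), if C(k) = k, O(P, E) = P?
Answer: 105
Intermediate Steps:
X(x, z) = 4*x
p = 21 (p = 4*4 + 5 = 16 + 5 = 21)
C(p)*O(5, 3) = 21*5 = 105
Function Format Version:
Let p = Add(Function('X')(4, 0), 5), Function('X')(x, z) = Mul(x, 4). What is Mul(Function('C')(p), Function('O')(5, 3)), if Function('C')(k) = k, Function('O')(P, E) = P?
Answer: 105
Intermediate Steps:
Function('X')(x, z) = Mul(4, x)
p = 21 (p = Add(Mul(4, 4), 5) = Add(16, 5) = 21)
Mul(Function('C')(p), Function('O')(5, 3)) = Mul(21, 5) = 105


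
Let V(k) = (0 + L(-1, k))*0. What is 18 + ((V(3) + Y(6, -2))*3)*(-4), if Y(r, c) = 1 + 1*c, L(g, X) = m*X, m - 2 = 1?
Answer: 30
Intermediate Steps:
m = 3 (m = 2 + 1 = 3)
L(g, X) = 3*X
Y(r, c) = 1 + c
V(k) = 0 (V(k) = (0 + 3*k)*0 = (3*k)*0 = 0)
18 + ((V(3) + Y(6, -2))*3)*(-4) = 18 + ((0 + (1 - 2))*3)*(-4) = 18 + ((0 - 1)*3)*(-4) = 18 - 1*3*(-4) = 18 - 3*(-4) = 18 + 12 = 30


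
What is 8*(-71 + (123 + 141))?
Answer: 1544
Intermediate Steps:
8*(-71 + (123 + 141)) = 8*(-71 + 264) = 8*193 = 1544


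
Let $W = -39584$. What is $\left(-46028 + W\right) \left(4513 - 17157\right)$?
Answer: $1082478128$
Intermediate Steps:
$\left(-46028 + W\right) \left(4513 - 17157\right) = \left(-46028 - 39584\right) \left(4513 - 17157\right) = \left(-85612\right) \left(-12644\right) = 1082478128$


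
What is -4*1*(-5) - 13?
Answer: 7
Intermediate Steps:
-4*1*(-5) - 13 = -4*(-5) - 13 = 20 - 13 = 7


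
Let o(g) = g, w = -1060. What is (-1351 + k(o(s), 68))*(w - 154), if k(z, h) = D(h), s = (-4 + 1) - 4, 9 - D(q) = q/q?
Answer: 1630402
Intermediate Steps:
D(q) = 8 (D(q) = 9 - q/q = 9 - 1*1 = 9 - 1 = 8)
s = -7 (s = -3 - 4 = -7)
k(z, h) = 8
(-1351 + k(o(s), 68))*(w - 154) = (-1351 + 8)*(-1060 - 154) = -1343*(-1214) = 1630402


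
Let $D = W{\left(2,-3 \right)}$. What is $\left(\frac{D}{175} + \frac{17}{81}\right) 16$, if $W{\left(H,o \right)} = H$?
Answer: $\frac{50192}{14175} \approx 3.5409$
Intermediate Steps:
$D = 2$
$\left(\frac{D}{175} + \frac{17}{81}\right) 16 = \left(\frac{2}{175} + \frac{17}{81}\right) 16 = \frac{3137}{14175} \cdot 16 = \frac{50192}{14175}$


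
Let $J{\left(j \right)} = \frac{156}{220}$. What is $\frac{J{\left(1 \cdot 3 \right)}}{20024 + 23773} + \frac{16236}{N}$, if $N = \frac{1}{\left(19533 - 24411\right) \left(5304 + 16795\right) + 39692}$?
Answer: $- \frac{108062738181664199}{61765} \approx -1.7496 \cdot 10^{12}$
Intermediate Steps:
$J{\left(j \right)} = \frac{39}{55}$ ($J{\left(j \right)} = 156 \cdot \frac{1}{220} = \frac{39}{55}$)
$N = - \frac{1}{107759230}$ ($N = \frac{1}{\left(-4878\right) 22099 + 39692} = \frac{1}{-107798922 + 39692} = \frac{1}{-107759230} = - \frac{1}{107759230} \approx -9.2799 \cdot 10^{-9}$)
$\frac{J{\left(1 \cdot 3 \right)}}{20024 + 23773} + \frac{16236}{N} = \frac{39}{55 \left(20024 + 23773\right)} + \frac{16236}{- \frac{1}{107759230}} = \frac{39}{55 \cdot 43797} + 16236 \left(-107759230\right) = \frac{39}{55} \cdot \frac{1}{43797} - 1749578858280 = \frac{1}{61765} - 1749578858280 = - \frac{108062738181664199}{61765}$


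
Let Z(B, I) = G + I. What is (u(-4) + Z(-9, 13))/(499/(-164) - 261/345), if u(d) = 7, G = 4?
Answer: -452640/71653 ≈ -6.3171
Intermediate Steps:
Z(B, I) = 4 + I
(u(-4) + Z(-9, 13))/(499/(-164) - 261/345) = (7 + (4 + 13))/(499/(-164) - 261/345) = (7 + 17)/(499*(-1/164) - 261*1/345) = 24/(-499/164 - 87/115) = 24/(-71653/18860) = 24*(-18860/71653) = -452640/71653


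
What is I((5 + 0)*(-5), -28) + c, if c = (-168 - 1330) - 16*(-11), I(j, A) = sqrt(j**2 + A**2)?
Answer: -1322 + sqrt(1409) ≈ -1284.5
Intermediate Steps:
I(j, A) = sqrt(A**2 + j**2)
c = -1322 (c = -1498 + 176 = -1322)
I((5 + 0)*(-5), -28) + c = sqrt((-28)**2 + ((5 + 0)*(-5))**2) - 1322 = sqrt(784 + (5*(-5))**2) - 1322 = sqrt(784 + (-25)**2) - 1322 = sqrt(784 + 625) - 1322 = sqrt(1409) - 1322 = -1322 + sqrt(1409)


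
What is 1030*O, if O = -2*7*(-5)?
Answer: 72100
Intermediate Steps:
O = 70 (O = -14*(-5) = 70)
1030*O = 1030*70 = 72100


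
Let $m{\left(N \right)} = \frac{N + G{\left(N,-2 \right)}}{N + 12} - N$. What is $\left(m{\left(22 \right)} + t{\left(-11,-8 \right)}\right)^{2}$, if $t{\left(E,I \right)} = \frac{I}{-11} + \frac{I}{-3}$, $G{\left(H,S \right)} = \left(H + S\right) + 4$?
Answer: $\frac{93683041}{314721} \approx 297.67$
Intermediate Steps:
$G{\left(H,S \right)} = 4 + H + S$
$m{\left(N \right)} = - N + \frac{2 + 2 N}{12 + N}$ ($m{\left(N \right)} = \frac{N + \left(4 + N - 2\right)}{N + 12} - N = \frac{N + \left(2 + N\right)}{12 + N} - N = \frac{2 + 2 N}{12 + N} - N = - N + \frac{2 + 2 N}{12 + N}$)
$t{\left(E,I \right)} = - \frac{14 I}{33}$ ($t{\left(E,I \right)} = I \left(- \frac{1}{11}\right) + I \left(- \frac{1}{3}\right) = - \frac{I}{11} - \frac{I}{3} = - \frac{14 I}{33}$)
$\left(m{\left(22 \right)} + t{\left(-11,-8 \right)}\right)^{2} = \left(\frac{2 - 22^{2} - 220}{12 + 22} - - \frac{112}{33}\right)^{2} = \left(\frac{2 - 484 - 220}{34} + \frac{112}{33}\right)^{2} = \left(\frac{1}{34} \left(-702\right) + \frac{112}{33}\right)^{2} = \left(- \frac{351}{17} + \frac{112}{33}\right)^{2} = \left(- \frac{9679}{561}\right)^{2} = \frac{93683041}{314721}$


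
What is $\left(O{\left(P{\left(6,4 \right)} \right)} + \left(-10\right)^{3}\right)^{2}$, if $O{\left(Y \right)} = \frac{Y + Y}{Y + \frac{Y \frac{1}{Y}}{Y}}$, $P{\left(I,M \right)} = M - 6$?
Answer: $\frac{24920064}{25} \approx 9.968 \cdot 10^{5}$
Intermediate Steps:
$P{\left(I,M \right)} = -6 + M$
$O{\left(Y \right)} = \frac{2 Y}{Y + \frac{1}{Y}}$ ($O{\left(Y \right)} = \frac{2 Y}{Y + 1 \frac{1}{Y}} = \frac{2 Y}{Y + \frac{1}{Y}}$)
$\left(O{\left(P{\left(6,4 \right)} \right)} + \left(-10\right)^{3}\right)^{2} = \left(\frac{2 \left(-6 + 4\right)^{2}}{1 + \left(-6 + 4\right)^{2}} + \left(-10\right)^{3}\right)^{2} = \left(\frac{2 \left(-2\right)^{2}}{1 + \left(-2\right)^{2}} - 1000\right)^{2} = \left(2 \cdot 4 \frac{1}{1 + 4} - 1000\right)^{2} = \left(2 \cdot 4 \cdot \frac{1}{5} - 1000\right)^{2} = \left(\frac{8}{5} - 1000\right)^{2} = \left(- \frac{4992}{5}\right)^{2} = \frac{24920064}{25}$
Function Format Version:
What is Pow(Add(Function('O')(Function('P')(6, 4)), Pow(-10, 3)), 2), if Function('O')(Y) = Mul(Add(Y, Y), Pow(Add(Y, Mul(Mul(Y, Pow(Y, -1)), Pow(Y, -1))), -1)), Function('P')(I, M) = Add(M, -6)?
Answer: Rational(24920064, 25) ≈ 9.9680e+5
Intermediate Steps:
Function('P')(I, M) = Add(-6, M)
Function('O')(Y) = Mul(2, Y, Pow(Add(Y, Pow(Y, -1)), -1)) (Function('O')(Y) = Mul(Mul(2, Y), Pow(Add(Y, Mul(1, Pow(Y, -1))), -1)) = Mul(Mul(2, Y), Pow(Add(Y, Pow(Y, -1)), -1)) = Mul(2, Y, Pow(Add(Y, Pow(Y, -1)), -1)))
Pow(Add(Function('O')(Function('P')(6, 4)), Pow(-10, 3)), 2) = Pow(Add(Mul(2, Pow(Add(-6, 4), 2), Pow(Add(1, Pow(Add(-6, 4), 2)), -1)), Pow(-10, 3)), 2) = Pow(Add(Mul(2, Pow(-2, 2), Pow(Add(1, Pow(-2, 2)), -1)), -1000), 2) = Pow(Add(Mul(2, 4, Pow(Add(1, 4), -1)), -1000), 2) = Pow(Add(Mul(2, 4, Pow(5, -1)), -1000), 2) = Pow(Add(Mul(2, 4, Rational(1, 5)), -1000), 2) = Pow(Add(Rational(8, 5), -1000), 2) = Pow(Rational(-4992, 5), 2) = Rational(24920064, 25)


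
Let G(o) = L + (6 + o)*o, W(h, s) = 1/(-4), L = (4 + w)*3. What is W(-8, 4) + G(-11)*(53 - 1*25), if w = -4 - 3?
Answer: 5151/4 ≈ 1287.8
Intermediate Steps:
w = -7
L = -9 (L = (4 - 7)*3 = -3*3 = -9)
W(h, s) = -¼
G(o) = -9 + o*(6 + o) (G(o) = -9 + (6 + o)*o = -9 + o*(6 + o))
W(-8, 4) + G(-11)*(53 - 1*25) = -¼ + (-9 + (-11)² + 6*(-11))*(53 - 1*25) = -¼ + (-9 + 121 - 66)*(53 - 25) = -¼ + 46*28 = -¼ + 1288 = 5151/4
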